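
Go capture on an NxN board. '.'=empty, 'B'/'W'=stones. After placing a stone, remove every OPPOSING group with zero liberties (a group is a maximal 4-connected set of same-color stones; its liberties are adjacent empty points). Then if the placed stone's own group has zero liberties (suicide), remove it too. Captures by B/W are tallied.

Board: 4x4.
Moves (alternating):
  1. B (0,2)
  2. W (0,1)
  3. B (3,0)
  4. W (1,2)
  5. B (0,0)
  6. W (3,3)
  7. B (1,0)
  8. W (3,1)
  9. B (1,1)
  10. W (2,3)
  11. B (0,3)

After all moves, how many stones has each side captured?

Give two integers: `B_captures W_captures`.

Move 1: B@(0,2) -> caps B=0 W=0
Move 2: W@(0,1) -> caps B=0 W=0
Move 3: B@(3,0) -> caps B=0 W=0
Move 4: W@(1,2) -> caps B=0 W=0
Move 5: B@(0,0) -> caps B=0 W=0
Move 6: W@(3,3) -> caps B=0 W=0
Move 7: B@(1,0) -> caps B=0 W=0
Move 8: W@(3,1) -> caps B=0 W=0
Move 9: B@(1,1) -> caps B=1 W=0
Move 10: W@(2,3) -> caps B=1 W=0
Move 11: B@(0,3) -> caps B=1 W=0

Answer: 1 0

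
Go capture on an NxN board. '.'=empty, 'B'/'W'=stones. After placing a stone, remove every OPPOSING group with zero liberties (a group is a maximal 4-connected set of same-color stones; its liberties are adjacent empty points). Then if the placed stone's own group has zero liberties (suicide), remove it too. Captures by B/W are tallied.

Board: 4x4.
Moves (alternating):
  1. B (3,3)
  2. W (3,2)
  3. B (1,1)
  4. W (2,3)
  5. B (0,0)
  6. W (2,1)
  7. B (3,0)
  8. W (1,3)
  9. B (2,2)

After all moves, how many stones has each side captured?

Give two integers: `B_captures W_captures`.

Answer: 0 1

Derivation:
Move 1: B@(3,3) -> caps B=0 W=0
Move 2: W@(3,2) -> caps B=0 W=0
Move 3: B@(1,1) -> caps B=0 W=0
Move 4: W@(2,3) -> caps B=0 W=1
Move 5: B@(0,0) -> caps B=0 W=1
Move 6: W@(2,1) -> caps B=0 W=1
Move 7: B@(3,0) -> caps B=0 W=1
Move 8: W@(1,3) -> caps B=0 W=1
Move 9: B@(2,2) -> caps B=0 W=1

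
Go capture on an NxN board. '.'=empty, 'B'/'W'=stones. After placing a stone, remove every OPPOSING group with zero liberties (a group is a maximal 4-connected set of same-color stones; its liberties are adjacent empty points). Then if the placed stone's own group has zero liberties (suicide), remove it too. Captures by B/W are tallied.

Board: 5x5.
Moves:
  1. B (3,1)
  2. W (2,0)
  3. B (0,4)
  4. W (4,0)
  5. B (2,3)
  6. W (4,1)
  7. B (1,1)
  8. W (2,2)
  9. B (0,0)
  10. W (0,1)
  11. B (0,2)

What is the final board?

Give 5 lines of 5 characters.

Move 1: B@(3,1) -> caps B=0 W=0
Move 2: W@(2,0) -> caps B=0 W=0
Move 3: B@(0,4) -> caps B=0 W=0
Move 4: W@(4,0) -> caps B=0 W=0
Move 5: B@(2,3) -> caps B=0 W=0
Move 6: W@(4,1) -> caps B=0 W=0
Move 7: B@(1,1) -> caps B=0 W=0
Move 8: W@(2,2) -> caps B=0 W=0
Move 9: B@(0,0) -> caps B=0 W=0
Move 10: W@(0,1) -> caps B=0 W=0
Move 11: B@(0,2) -> caps B=1 W=0

Answer: B.B.B
.B...
W.WB.
.B...
WW...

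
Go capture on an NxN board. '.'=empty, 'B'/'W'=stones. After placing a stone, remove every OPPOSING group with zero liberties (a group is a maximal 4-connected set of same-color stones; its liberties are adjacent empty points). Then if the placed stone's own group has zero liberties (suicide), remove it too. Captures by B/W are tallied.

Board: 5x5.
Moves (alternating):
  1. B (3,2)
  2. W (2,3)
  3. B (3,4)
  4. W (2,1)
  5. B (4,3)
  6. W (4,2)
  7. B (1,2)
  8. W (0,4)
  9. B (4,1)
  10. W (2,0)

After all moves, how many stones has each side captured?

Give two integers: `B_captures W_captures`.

Move 1: B@(3,2) -> caps B=0 W=0
Move 2: W@(2,3) -> caps B=0 W=0
Move 3: B@(3,4) -> caps B=0 W=0
Move 4: W@(2,1) -> caps B=0 W=0
Move 5: B@(4,3) -> caps B=0 W=0
Move 6: W@(4,2) -> caps B=0 W=0
Move 7: B@(1,2) -> caps B=0 W=0
Move 8: W@(0,4) -> caps B=0 W=0
Move 9: B@(4,1) -> caps B=1 W=0
Move 10: W@(2,0) -> caps B=1 W=0

Answer: 1 0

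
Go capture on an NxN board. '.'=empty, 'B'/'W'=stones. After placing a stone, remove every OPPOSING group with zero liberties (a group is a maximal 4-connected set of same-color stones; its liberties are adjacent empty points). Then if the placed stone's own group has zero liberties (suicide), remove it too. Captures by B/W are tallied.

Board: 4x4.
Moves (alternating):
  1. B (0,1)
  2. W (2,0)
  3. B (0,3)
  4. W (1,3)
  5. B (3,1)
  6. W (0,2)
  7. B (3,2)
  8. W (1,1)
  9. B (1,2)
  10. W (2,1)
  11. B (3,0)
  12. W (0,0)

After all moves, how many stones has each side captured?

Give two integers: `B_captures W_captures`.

Move 1: B@(0,1) -> caps B=0 W=0
Move 2: W@(2,0) -> caps B=0 W=0
Move 3: B@(0,3) -> caps B=0 W=0
Move 4: W@(1,3) -> caps B=0 W=0
Move 5: B@(3,1) -> caps B=0 W=0
Move 6: W@(0,2) -> caps B=0 W=1
Move 7: B@(3,2) -> caps B=0 W=1
Move 8: W@(1,1) -> caps B=0 W=1
Move 9: B@(1,2) -> caps B=0 W=1
Move 10: W@(2,1) -> caps B=0 W=1
Move 11: B@(3,0) -> caps B=0 W=1
Move 12: W@(0,0) -> caps B=0 W=2

Answer: 0 2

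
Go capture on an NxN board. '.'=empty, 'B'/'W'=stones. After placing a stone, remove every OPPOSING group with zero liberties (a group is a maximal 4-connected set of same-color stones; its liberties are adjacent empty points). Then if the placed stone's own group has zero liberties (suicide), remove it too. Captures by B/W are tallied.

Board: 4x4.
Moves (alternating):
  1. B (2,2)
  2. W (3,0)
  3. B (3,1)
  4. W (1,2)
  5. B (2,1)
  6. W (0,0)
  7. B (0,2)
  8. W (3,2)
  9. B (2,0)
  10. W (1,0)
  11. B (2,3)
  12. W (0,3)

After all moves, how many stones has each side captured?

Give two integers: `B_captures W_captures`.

Answer: 1 0

Derivation:
Move 1: B@(2,2) -> caps B=0 W=0
Move 2: W@(3,0) -> caps B=0 W=0
Move 3: B@(3,1) -> caps B=0 W=0
Move 4: W@(1,2) -> caps B=0 W=0
Move 5: B@(2,1) -> caps B=0 W=0
Move 6: W@(0,0) -> caps B=0 W=0
Move 7: B@(0,2) -> caps B=0 W=0
Move 8: W@(3,2) -> caps B=0 W=0
Move 9: B@(2,0) -> caps B=1 W=0
Move 10: W@(1,0) -> caps B=1 W=0
Move 11: B@(2,3) -> caps B=1 W=0
Move 12: W@(0,3) -> caps B=1 W=0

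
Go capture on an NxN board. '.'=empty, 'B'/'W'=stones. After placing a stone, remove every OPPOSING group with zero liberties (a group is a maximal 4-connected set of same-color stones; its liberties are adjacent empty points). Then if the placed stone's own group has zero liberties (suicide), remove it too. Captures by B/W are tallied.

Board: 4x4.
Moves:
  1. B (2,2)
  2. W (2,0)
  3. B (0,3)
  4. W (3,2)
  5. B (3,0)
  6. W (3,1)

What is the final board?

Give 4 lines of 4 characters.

Answer: ...B
....
W.B.
.WW.

Derivation:
Move 1: B@(2,2) -> caps B=0 W=0
Move 2: W@(2,0) -> caps B=0 W=0
Move 3: B@(0,3) -> caps B=0 W=0
Move 4: W@(3,2) -> caps B=0 W=0
Move 5: B@(3,0) -> caps B=0 W=0
Move 6: W@(3,1) -> caps B=0 W=1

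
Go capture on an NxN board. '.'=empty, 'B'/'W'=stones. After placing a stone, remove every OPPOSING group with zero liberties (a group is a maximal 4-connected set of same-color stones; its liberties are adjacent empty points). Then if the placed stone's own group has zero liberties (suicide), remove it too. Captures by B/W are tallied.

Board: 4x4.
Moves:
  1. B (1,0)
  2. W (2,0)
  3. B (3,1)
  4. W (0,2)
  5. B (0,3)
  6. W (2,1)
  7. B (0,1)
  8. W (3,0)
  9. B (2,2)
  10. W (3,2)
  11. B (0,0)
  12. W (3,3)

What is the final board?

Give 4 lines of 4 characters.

Move 1: B@(1,0) -> caps B=0 W=0
Move 2: W@(2,0) -> caps B=0 W=0
Move 3: B@(3,1) -> caps B=0 W=0
Move 4: W@(0,2) -> caps B=0 W=0
Move 5: B@(0,3) -> caps B=0 W=0
Move 6: W@(2,1) -> caps B=0 W=0
Move 7: B@(0,1) -> caps B=0 W=0
Move 8: W@(3,0) -> caps B=0 W=0
Move 9: B@(2,2) -> caps B=0 W=0
Move 10: W@(3,2) -> caps B=0 W=1
Move 11: B@(0,0) -> caps B=0 W=1
Move 12: W@(3,3) -> caps B=0 W=1

Answer: BBWB
B...
WWB.
W.WW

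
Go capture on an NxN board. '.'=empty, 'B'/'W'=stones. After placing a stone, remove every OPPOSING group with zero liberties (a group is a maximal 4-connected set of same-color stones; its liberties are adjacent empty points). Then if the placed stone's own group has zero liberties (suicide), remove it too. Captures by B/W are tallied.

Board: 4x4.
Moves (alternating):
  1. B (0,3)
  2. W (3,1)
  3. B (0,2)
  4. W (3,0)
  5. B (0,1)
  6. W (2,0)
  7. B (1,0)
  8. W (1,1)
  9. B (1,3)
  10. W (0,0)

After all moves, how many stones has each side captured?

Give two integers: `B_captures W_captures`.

Answer: 0 1

Derivation:
Move 1: B@(0,3) -> caps B=0 W=0
Move 2: W@(3,1) -> caps B=0 W=0
Move 3: B@(0,2) -> caps B=0 W=0
Move 4: W@(3,0) -> caps B=0 W=0
Move 5: B@(0,1) -> caps B=0 W=0
Move 6: W@(2,0) -> caps B=0 W=0
Move 7: B@(1,0) -> caps B=0 W=0
Move 8: W@(1,1) -> caps B=0 W=0
Move 9: B@(1,3) -> caps B=0 W=0
Move 10: W@(0,0) -> caps B=0 W=1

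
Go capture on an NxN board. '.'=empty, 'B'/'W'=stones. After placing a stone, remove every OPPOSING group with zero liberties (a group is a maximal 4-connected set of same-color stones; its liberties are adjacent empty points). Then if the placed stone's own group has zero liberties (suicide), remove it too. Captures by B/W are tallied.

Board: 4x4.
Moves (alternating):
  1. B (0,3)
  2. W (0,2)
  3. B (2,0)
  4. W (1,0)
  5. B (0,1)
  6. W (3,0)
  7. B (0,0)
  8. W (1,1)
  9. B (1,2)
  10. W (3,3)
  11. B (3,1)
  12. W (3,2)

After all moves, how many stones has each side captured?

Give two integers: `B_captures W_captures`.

Move 1: B@(0,3) -> caps B=0 W=0
Move 2: W@(0,2) -> caps B=0 W=0
Move 3: B@(2,0) -> caps B=0 W=0
Move 4: W@(1,0) -> caps B=0 W=0
Move 5: B@(0,1) -> caps B=0 W=0
Move 6: W@(3,0) -> caps B=0 W=0
Move 7: B@(0,0) -> caps B=0 W=0
Move 8: W@(1,1) -> caps B=0 W=2
Move 9: B@(1,2) -> caps B=0 W=2
Move 10: W@(3,3) -> caps B=0 W=2
Move 11: B@(3,1) -> caps B=1 W=2
Move 12: W@(3,2) -> caps B=1 W=2

Answer: 1 2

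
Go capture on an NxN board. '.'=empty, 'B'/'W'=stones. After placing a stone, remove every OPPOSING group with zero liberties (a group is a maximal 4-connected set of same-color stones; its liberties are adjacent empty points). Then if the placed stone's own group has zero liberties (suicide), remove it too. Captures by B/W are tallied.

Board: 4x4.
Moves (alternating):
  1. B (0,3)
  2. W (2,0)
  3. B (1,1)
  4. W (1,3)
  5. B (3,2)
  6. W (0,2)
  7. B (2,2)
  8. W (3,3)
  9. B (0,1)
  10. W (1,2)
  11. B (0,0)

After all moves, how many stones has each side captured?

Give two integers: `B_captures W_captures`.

Answer: 0 1

Derivation:
Move 1: B@(0,3) -> caps B=0 W=0
Move 2: W@(2,0) -> caps B=0 W=0
Move 3: B@(1,1) -> caps B=0 W=0
Move 4: W@(1,3) -> caps B=0 W=0
Move 5: B@(3,2) -> caps B=0 W=0
Move 6: W@(0,2) -> caps B=0 W=1
Move 7: B@(2,2) -> caps B=0 W=1
Move 8: W@(3,3) -> caps B=0 W=1
Move 9: B@(0,1) -> caps B=0 W=1
Move 10: W@(1,2) -> caps B=0 W=1
Move 11: B@(0,0) -> caps B=0 W=1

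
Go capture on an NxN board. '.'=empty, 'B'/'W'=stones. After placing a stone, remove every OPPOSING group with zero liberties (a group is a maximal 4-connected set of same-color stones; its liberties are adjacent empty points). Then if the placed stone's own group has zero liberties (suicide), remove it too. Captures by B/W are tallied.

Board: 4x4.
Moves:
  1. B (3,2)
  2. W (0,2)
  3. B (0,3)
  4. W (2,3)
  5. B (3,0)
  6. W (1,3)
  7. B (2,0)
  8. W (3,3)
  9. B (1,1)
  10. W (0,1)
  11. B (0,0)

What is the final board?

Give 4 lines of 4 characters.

Move 1: B@(3,2) -> caps B=0 W=0
Move 2: W@(0,2) -> caps B=0 W=0
Move 3: B@(0,3) -> caps B=0 W=0
Move 4: W@(2,3) -> caps B=0 W=0
Move 5: B@(3,0) -> caps B=0 W=0
Move 6: W@(1,3) -> caps B=0 W=1
Move 7: B@(2,0) -> caps B=0 W=1
Move 8: W@(3,3) -> caps B=0 W=1
Move 9: B@(1,1) -> caps B=0 W=1
Move 10: W@(0,1) -> caps B=0 W=1
Move 11: B@(0,0) -> caps B=0 W=1

Answer: BWW.
.B.W
B..W
B.BW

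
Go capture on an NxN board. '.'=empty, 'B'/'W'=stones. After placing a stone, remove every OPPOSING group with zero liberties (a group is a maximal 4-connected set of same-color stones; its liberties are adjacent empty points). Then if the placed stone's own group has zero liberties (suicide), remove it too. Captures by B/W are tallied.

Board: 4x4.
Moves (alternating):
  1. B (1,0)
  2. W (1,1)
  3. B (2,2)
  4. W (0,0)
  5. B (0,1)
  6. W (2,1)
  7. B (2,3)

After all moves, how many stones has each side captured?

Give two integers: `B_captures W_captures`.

Move 1: B@(1,0) -> caps B=0 W=0
Move 2: W@(1,1) -> caps B=0 W=0
Move 3: B@(2,2) -> caps B=0 W=0
Move 4: W@(0,0) -> caps B=0 W=0
Move 5: B@(0,1) -> caps B=1 W=0
Move 6: W@(2,1) -> caps B=1 W=0
Move 7: B@(2,3) -> caps B=1 W=0

Answer: 1 0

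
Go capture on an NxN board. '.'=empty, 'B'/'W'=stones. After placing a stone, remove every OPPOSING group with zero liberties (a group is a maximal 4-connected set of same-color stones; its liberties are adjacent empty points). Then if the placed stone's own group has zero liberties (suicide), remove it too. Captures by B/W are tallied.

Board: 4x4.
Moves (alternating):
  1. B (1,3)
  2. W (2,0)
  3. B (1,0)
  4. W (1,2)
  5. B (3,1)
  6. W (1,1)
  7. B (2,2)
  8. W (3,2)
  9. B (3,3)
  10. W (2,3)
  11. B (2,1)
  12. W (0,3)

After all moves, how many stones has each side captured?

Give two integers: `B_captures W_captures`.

Answer: 1 0

Derivation:
Move 1: B@(1,3) -> caps B=0 W=0
Move 2: W@(2,0) -> caps B=0 W=0
Move 3: B@(1,0) -> caps B=0 W=0
Move 4: W@(1,2) -> caps B=0 W=0
Move 5: B@(3,1) -> caps B=0 W=0
Move 6: W@(1,1) -> caps B=0 W=0
Move 7: B@(2,2) -> caps B=0 W=0
Move 8: W@(3,2) -> caps B=0 W=0
Move 9: B@(3,3) -> caps B=1 W=0
Move 10: W@(2,3) -> caps B=1 W=0
Move 11: B@(2,1) -> caps B=1 W=0
Move 12: W@(0,3) -> caps B=1 W=0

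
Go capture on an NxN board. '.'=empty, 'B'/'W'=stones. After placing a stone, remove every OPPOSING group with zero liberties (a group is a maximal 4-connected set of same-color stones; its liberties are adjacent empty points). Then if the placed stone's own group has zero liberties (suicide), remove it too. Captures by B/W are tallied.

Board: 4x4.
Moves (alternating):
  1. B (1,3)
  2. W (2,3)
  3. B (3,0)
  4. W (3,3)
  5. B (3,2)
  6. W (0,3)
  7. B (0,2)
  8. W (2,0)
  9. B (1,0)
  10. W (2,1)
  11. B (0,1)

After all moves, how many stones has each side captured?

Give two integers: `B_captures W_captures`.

Answer: 1 0

Derivation:
Move 1: B@(1,3) -> caps B=0 W=0
Move 2: W@(2,3) -> caps B=0 W=0
Move 3: B@(3,0) -> caps B=0 W=0
Move 4: W@(3,3) -> caps B=0 W=0
Move 5: B@(3,2) -> caps B=0 W=0
Move 6: W@(0,3) -> caps B=0 W=0
Move 7: B@(0,2) -> caps B=1 W=0
Move 8: W@(2,0) -> caps B=1 W=0
Move 9: B@(1,0) -> caps B=1 W=0
Move 10: W@(2,1) -> caps B=1 W=0
Move 11: B@(0,1) -> caps B=1 W=0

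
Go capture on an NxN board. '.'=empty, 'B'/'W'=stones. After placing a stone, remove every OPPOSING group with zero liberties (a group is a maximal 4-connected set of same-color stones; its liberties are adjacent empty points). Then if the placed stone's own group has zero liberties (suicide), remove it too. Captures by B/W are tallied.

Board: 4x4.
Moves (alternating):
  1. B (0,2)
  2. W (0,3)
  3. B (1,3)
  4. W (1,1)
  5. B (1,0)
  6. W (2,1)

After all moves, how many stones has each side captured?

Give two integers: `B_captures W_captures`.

Answer: 1 0

Derivation:
Move 1: B@(0,2) -> caps B=0 W=0
Move 2: W@(0,3) -> caps B=0 W=0
Move 3: B@(1,3) -> caps B=1 W=0
Move 4: W@(1,1) -> caps B=1 W=0
Move 5: B@(1,0) -> caps B=1 W=0
Move 6: W@(2,1) -> caps B=1 W=0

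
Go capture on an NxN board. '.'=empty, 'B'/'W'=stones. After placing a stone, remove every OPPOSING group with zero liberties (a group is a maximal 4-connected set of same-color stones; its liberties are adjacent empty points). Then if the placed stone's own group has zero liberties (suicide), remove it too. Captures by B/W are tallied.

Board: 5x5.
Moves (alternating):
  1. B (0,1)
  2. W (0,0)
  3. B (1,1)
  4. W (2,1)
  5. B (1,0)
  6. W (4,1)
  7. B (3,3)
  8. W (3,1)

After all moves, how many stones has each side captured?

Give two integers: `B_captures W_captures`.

Answer: 1 0

Derivation:
Move 1: B@(0,1) -> caps B=0 W=0
Move 2: W@(0,0) -> caps B=0 W=0
Move 3: B@(1,1) -> caps B=0 W=0
Move 4: W@(2,1) -> caps B=0 W=0
Move 5: B@(1,0) -> caps B=1 W=0
Move 6: W@(4,1) -> caps B=1 W=0
Move 7: B@(3,3) -> caps B=1 W=0
Move 8: W@(3,1) -> caps B=1 W=0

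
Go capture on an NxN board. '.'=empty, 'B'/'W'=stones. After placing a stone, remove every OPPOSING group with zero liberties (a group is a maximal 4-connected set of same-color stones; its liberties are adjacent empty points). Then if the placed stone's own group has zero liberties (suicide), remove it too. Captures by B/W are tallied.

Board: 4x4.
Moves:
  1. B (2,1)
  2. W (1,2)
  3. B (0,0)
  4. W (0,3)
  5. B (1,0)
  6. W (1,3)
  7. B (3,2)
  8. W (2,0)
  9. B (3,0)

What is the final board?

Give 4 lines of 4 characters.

Answer: B..W
B.WW
.B..
B.B.

Derivation:
Move 1: B@(2,1) -> caps B=0 W=0
Move 2: W@(1,2) -> caps B=0 W=0
Move 3: B@(0,0) -> caps B=0 W=0
Move 4: W@(0,3) -> caps B=0 W=0
Move 5: B@(1,0) -> caps B=0 W=0
Move 6: W@(1,3) -> caps B=0 W=0
Move 7: B@(3,2) -> caps B=0 W=0
Move 8: W@(2,0) -> caps B=0 W=0
Move 9: B@(3,0) -> caps B=1 W=0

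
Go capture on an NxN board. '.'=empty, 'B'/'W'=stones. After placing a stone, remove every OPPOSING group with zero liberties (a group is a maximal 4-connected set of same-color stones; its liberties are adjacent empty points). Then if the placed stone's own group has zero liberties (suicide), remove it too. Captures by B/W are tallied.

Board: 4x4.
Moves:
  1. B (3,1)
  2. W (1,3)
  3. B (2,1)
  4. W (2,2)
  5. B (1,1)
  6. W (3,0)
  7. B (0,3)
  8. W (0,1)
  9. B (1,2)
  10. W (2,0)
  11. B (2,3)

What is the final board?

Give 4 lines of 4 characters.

Answer: .W.B
.BB.
WBWB
WB..

Derivation:
Move 1: B@(3,1) -> caps B=0 W=0
Move 2: W@(1,3) -> caps B=0 W=0
Move 3: B@(2,1) -> caps B=0 W=0
Move 4: W@(2,2) -> caps B=0 W=0
Move 5: B@(1,1) -> caps B=0 W=0
Move 6: W@(3,0) -> caps B=0 W=0
Move 7: B@(0,3) -> caps B=0 W=0
Move 8: W@(0,1) -> caps B=0 W=0
Move 9: B@(1,2) -> caps B=0 W=0
Move 10: W@(2,0) -> caps B=0 W=0
Move 11: B@(2,3) -> caps B=1 W=0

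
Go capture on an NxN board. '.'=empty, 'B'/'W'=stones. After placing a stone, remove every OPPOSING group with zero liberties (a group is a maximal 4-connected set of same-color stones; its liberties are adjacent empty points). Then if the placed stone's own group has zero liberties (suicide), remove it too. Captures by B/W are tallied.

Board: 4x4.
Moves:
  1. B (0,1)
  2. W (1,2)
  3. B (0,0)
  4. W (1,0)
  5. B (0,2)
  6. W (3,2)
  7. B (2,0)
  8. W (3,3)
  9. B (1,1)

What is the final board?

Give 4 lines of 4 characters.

Move 1: B@(0,1) -> caps B=0 W=0
Move 2: W@(1,2) -> caps B=0 W=0
Move 3: B@(0,0) -> caps B=0 W=0
Move 4: W@(1,0) -> caps B=0 W=0
Move 5: B@(0,2) -> caps B=0 W=0
Move 6: W@(3,2) -> caps B=0 W=0
Move 7: B@(2,0) -> caps B=0 W=0
Move 8: W@(3,3) -> caps B=0 W=0
Move 9: B@(1,1) -> caps B=1 W=0

Answer: BBB.
.BW.
B...
..WW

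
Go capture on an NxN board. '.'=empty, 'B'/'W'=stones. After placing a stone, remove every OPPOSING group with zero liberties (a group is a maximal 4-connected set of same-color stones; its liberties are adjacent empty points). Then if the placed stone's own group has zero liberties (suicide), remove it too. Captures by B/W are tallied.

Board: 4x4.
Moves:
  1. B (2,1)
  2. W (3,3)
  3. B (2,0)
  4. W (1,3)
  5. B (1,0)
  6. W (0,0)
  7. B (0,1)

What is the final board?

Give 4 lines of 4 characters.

Answer: .B..
B..W
BB..
...W

Derivation:
Move 1: B@(2,1) -> caps B=0 W=0
Move 2: W@(3,3) -> caps B=0 W=0
Move 3: B@(2,0) -> caps B=0 W=0
Move 4: W@(1,3) -> caps B=0 W=0
Move 5: B@(1,0) -> caps B=0 W=0
Move 6: W@(0,0) -> caps B=0 W=0
Move 7: B@(0,1) -> caps B=1 W=0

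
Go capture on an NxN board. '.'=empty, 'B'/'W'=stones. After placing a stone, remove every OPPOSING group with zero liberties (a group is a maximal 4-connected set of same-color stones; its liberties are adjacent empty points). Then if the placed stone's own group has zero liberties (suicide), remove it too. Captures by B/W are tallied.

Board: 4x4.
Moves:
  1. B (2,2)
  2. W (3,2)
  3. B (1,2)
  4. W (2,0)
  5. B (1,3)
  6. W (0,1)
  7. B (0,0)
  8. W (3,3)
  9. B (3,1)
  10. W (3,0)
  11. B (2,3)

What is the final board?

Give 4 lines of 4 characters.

Move 1: B@(2,2) -> caps B=0 W=0
Move 2: W@(3,2) -> caps B=0 W=0
Move 3: B@(1,2) -> caps B=0 W=0
Move 4: W@(2,0) -> caps B=0 W=0
Move 5: B@(1,3) -> caps B=0 W=0
Move 6: W@(0,1) -> caps B=0 W=0
Move 7: B@(0,0) -> caps B=0 W=0
Move 8: W@(3,3) -> caps B=0 W=0
Move 9: B@(3,1) -> caps B=0 W=0
Move 10: W@(3,0) -> caps B=0 W=0
Move 11: B@(2,3) -> caps B=2 W=0

Answer: BW..
..BB
W.BB
WB..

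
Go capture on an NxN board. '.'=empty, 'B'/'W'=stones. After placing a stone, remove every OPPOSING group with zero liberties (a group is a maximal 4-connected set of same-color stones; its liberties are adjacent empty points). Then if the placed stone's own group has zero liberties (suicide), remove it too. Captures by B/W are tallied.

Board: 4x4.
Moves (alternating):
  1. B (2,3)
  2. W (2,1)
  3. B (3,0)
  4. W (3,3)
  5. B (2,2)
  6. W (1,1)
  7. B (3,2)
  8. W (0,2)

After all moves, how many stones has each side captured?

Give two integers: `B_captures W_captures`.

Answer: 1 0

Derivation:
Move 1: B@(2,3) -> caps B=0 W=0
Move 2: W@(2,1) -> caps B=0 W=0
Move 3: B@(3,0) -> caps B=0 W=0
Move 4: W@(3,3) -> caps B=0 W=0
Move 5: B@(2,2) -> caps B=0 W=0
Move 6: W@(1,1) -> caps B=0 W=0
Move 7: B@(3,2) -> caps B=1 W=0
Move 8: W@(0,2) -> caps B=1 W=0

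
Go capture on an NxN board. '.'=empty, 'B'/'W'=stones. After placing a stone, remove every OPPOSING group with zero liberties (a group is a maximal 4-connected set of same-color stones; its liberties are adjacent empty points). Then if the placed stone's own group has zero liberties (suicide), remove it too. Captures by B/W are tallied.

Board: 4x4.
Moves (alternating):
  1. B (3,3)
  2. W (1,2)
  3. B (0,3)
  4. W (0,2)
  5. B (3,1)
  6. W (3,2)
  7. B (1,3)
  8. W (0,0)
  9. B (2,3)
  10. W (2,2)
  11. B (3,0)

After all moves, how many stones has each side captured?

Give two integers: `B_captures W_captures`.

Answer: 0 4

Derivation:
Move 1: B@(3,3) -> caps B=0 W=0
Move 2: W@(1,2) -> caps B=0 W=0
Move 3: B@(0,3) -> caps B=0 W=0
Move 4: W@(0,2) -> caps B=0 W=0
Move 5: B@(3,1) -> caps B=0 W=0
Move 6: W@(3,2) -> caps B=0 W=0
Move 7: B@(1,3) -> caps B=0 W=0
Move 8: W@(0,0) -> caps B=0 W=0
Move 9: B@(2,3) -> caps B=0 W=0
Move 10: W@(2,2) -> caps B=0 W=4
Move 11: B@(3,0) -> caps B=0 W=4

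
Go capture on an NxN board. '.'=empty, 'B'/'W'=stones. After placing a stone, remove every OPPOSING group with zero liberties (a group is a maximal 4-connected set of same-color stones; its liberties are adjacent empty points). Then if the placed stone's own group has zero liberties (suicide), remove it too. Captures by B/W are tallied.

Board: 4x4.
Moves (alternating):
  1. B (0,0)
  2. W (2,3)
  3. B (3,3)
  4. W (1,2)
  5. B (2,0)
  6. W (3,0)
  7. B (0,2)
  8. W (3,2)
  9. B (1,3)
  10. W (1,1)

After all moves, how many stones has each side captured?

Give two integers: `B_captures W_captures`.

Move 1: B@(0,0) -> caps B=0 W=0
Move 2: W@(2,3) -> caps B=0 W=0
Move 3: B@(3,3) -> caps B=0 W=0
Move 4: W@(1,2) -> caps B=0 W=0
Move 5: B@(2,0) -> caps B=0 W=0
Move 6: W@(3,0) -> caps B=0 W=0
Move 7: B@(0,2) -> caps B=0 W=0
Move 8: W@(3,2) -> caps B=0 W=1
Move 9: B@(1,3) -> caps B=0 W=1
Move 10: W@(1,1) -> caps B=0 W=1

Answer: 0 1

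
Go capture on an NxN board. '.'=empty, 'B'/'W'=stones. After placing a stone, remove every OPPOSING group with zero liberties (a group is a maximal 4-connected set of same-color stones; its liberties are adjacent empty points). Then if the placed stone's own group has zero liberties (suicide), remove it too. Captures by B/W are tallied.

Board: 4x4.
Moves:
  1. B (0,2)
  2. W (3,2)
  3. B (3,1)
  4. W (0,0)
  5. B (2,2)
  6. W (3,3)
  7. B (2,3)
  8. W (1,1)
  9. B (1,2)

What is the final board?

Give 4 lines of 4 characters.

Answer: W.B.
.WB.
..BB
.B..

Derivation:
Move 1: B@(0,2) -> caps B=0 W=0
Move 2: W@(3,2) -> caps B=0 W=0
Move 3: B@(3,1) -> caps B=0 W=0
Move 4: W@(0,0) -> caps B=0 W=0
Move 5: B@(2,2) -> caps B=0 W=0
Move 6: W@(3,3) -> caps B=0 W=0
Move 7: B@(2,3) -> caps B=2 W=0
Move 8: W@(1,1) -> caps B=2 W=0
Move 9: B@(1,2) -> caps B=2 W=0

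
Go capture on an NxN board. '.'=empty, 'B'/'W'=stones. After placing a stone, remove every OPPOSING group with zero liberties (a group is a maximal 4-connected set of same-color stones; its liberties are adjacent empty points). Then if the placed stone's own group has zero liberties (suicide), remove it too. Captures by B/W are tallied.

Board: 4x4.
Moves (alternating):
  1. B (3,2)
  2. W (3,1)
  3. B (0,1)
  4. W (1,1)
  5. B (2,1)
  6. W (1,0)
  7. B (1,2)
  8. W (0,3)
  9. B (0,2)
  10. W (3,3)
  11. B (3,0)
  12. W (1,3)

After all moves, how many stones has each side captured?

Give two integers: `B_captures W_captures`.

Move 1: B@(3,2) -> caps B=0 W=0
Move 2: W@(3,1) -> caps B=0 W=0
Move 3: B@(0,1) -> caps B=0 W=0
Move 4: W@(1,1) -> caps B=0 W=0
Move 5: B@(2,1) -> caps B=0 W=0
Move 6: W@(1,0) -> caps B=0 W=0
Move 7: B@(1,2) -> caps B=0 W=0
Move 8: W@(0,3) -> caps B=0 W=0
Move 9: B@(0,2) -> caps B=0 W=0
Move 10: W@(3,3) -> caps B=0 W=0
Move 11: B@(3,0) -> caps B=1 W=0
Move 12: W@(1,3) -> caps B=1 W=0

Answer: 1 0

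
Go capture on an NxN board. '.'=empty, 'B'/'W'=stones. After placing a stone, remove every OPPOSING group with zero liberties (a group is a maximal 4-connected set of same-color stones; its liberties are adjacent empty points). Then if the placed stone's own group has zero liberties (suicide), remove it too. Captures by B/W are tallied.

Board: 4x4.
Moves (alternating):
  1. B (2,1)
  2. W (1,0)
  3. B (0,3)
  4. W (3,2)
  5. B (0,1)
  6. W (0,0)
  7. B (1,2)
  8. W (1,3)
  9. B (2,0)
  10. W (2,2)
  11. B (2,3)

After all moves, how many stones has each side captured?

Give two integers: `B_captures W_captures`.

Move 1: B@(2,1) -> caps B=0 W=0
Move 2: W@(1,0) -> caps B=0 W=0
Move 3: B@(0,3) -> caps B=0 W=0
Move 4: W@(3,2) -> caps B=0 W=0
Move 5: B@(0,1) -> caps B=0 W=0
Move 6: W@(0,0) -> caps B=0 W=0
Move 7: B@(1,2) -> caps B=0 W=0
Move 8: W@(1,3) -> caps B=0 W=0
Move 9: B@(2,0) -> caps B=0 W=0
Move 10: W@(2,2) -> caps B=0 W=0
Move 11: B@(2,3) -> caps B=1 W=0

Answer: 1 0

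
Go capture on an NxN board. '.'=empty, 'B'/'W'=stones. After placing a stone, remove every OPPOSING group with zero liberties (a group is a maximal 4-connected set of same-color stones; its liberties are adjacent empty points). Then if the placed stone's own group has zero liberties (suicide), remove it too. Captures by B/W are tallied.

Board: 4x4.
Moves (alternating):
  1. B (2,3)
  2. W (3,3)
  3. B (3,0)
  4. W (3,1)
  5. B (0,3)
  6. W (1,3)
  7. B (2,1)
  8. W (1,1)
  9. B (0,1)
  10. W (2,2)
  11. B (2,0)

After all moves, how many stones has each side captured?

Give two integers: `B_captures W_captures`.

Answer: 0 1

Derivation:
Move 1: B@(2,3) -> caps B=0 W=0
Move 2: W@(3,3) -> caps B=0 W=0
Move 3: B@(3,0) -> caps B=0 W=0
Move 4: W@(3,1) -> caps B=0 W=0
Move 5: B@(0,3) -> caps B=0 W=0
Move 6: W@(1,3) -> caps B=0 W=0
Move 7: B@(2,1) -> caps B=0 W=0
Move 8: W@(1,1) -> caps B=0 W=0
Move 9: B@(0,1) -> caps B=0 W=0
Move 10: W@(2,2) -> caps B=0 W=1
Move 11: B@(2,0) -> caps B=0 W=1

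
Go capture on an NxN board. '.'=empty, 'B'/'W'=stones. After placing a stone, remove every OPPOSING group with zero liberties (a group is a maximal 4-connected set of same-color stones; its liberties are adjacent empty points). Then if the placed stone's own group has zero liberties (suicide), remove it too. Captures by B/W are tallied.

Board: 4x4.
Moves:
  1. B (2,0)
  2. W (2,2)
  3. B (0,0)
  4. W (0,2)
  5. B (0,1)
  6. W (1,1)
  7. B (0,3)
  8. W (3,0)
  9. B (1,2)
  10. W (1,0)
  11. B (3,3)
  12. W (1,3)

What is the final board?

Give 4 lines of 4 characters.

Move 1: B@(2,0) -> caps B=0 W=0
Move 2: W@(2,2) -> caps B=0 W=0
Move 3: B@(0,0) -> caps B=0 W=0
Move 4: W@(0,2) -> caps B=0 W=0
Move 5: B@(0,1) -> caps B=0 W=0
Move 6: W@(1,1) -> caps B=0 W=0
Move 7: B@(0,3) -> caps B=0 W=0
Move 8: W@(3,0) -> caps B=0 W=0
Move 9: B@(1,2) -> caps B=1 W=0
Move 10: W@(1,0) -> caps B=1 W=0
Move 11: B@(3,3) -> caps B=1 W=0
Move 12: W@(1,3) -> caps B=1 W=0

Answer: BB.B
WWBW
B.W.
W..B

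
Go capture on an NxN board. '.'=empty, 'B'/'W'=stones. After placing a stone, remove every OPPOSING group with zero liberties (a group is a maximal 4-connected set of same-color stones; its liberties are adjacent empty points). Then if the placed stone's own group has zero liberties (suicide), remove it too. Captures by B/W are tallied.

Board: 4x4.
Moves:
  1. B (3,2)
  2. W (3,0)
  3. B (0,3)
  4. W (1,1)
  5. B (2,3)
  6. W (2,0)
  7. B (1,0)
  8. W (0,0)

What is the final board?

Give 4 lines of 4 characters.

Move 1: B@(3,2) -> caps B=0 W=0
Move 2: W@(3,0) -> caps B=0 W=0
Move 3: B@(0,3) -> caps B=0 W=0
Move 4: W@(1,1) -> caps B=0 W=0
Move 5: B@(2,3) -> caps B=0 W=0
Move 6: W@(2,0) -> caps B=0 W=0
Move 7: B@(1,0) -> caps B=0 W=0
Move 8: W@(0,0) -> caps B=0 W=1

Answer: W..B
.W..
W..B
W.B.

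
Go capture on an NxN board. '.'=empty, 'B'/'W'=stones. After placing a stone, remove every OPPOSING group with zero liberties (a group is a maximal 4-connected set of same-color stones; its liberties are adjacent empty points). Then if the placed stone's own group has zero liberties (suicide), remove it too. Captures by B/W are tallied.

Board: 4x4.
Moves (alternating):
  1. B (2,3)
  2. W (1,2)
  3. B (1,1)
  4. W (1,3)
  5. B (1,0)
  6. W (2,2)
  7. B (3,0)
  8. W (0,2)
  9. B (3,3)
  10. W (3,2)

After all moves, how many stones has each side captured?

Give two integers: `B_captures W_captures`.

Move 1: B@(2,3) -> caps B=0 W=0
Move 2: W@(1,2) -> caps B=0 W=0
Move 3: B@(1,1) -> caps B=0 W=0
Move 4: W@(1,3) -> caps B=0 W=0
Move 5: B@(1,0) -> caps B=0 W=0
Move 6: W@(2,2) -> caps B=0 W=0
Move 7: B@(3,0) -> caps B=0 W=0
Move 8: W@(0,2) -> caps B=0 W=0
Move 9: B@(3,3) -> caps B=0 W=0
Move 10: W@(3,2) -> caps B=0 W=2

Answer: 0 2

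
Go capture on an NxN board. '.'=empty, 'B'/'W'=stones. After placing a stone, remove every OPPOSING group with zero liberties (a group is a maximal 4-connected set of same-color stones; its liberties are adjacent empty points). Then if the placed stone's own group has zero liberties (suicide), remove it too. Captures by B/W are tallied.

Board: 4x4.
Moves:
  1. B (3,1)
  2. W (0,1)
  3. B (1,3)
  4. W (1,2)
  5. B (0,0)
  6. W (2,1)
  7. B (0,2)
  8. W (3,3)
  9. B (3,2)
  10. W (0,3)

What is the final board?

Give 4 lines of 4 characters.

Move 1: B@(3,1) -> caps B=0 W=0
Move 2: W@(0,1) -> caps B=0 W=0
Move 3: B@(1,3) -> caps B=0 W=0
Move 4: W@(1,2) -> caps B=0 W=0
Move 5: B@(0,0) -> caps B=0 W=0
Move 6: W@(2,1) -> caps B=0 W=0
Move 7: B@(0,2) -> caps B=0 W=0
Move 8: W@(3,3) -> caps B=0 W=0
Move 9: B@(3,2) -> caps B=0 W=0
Move 10: W@(0,3) -> caps B=0 W=1

Answer: BW.W
..WB
.W..
.BBW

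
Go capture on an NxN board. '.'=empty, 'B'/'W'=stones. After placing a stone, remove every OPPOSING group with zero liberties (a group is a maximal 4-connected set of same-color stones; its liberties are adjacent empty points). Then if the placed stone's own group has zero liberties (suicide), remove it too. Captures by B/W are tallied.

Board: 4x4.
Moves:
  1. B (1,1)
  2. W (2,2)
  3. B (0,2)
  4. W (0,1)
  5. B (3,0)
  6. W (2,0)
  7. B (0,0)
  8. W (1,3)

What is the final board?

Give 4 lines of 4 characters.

Answer: B.B.
.B.W
W.W.
B...

Derivation:
Move 1: B@(1,1) -> caps B=0 W=0
Move 2: W@(2,2) -> caps B=0 W=0
Move 3: B@(0,2) -> caps B=0 W=0
Move 4: W@(0,1) -> caps B=0 W=0
Move 5: B@(3,0) -> caps B=0 W=0
Move 6: W@(2,0) -> caps B=0 W=0
Move 7: B@(0,0) -> caps B=1 W=0
Move 8: W@(1,3) -> caps B=1 W=0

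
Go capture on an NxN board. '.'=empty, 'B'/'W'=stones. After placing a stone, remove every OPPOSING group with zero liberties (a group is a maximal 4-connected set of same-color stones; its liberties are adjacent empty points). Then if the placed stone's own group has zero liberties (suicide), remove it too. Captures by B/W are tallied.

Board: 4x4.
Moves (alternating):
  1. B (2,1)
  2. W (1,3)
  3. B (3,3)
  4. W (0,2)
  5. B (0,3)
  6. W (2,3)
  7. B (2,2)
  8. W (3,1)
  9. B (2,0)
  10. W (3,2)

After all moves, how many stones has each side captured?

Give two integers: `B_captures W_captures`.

Move 1: B@(2,1) -> caps B=0 W=0
Move 2: W@(1,3) -> caps B=0 W=0
Move 3: B@(3,3) -> caps B=0 W=0
Move 4: W@(0,2) -> caps B=0 W=0
Move 5: B@(0,3) -> caps B=0 W=0
Move 6: W@(2,3) -> caps B=0 W=0
Move 7: B@(2,2) -> caps B=0 W=0
Move 8: W@(3,1) -> caps B=0 W=0
Move 9: B@(2,0) -> caps B=0 W=0
Move 10: W@(3,2) -> caps B=0 W=1

Answer: 0 1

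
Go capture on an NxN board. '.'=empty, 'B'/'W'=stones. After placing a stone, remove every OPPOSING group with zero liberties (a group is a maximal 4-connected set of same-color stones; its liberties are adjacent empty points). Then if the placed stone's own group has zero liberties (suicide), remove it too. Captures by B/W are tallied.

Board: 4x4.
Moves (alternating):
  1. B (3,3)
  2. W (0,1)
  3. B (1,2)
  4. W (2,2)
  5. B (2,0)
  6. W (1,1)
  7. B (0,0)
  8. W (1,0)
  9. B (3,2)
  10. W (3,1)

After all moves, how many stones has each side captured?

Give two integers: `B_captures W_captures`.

Answer: 0 1

Derivation:
Move 1: B@(3,3) -> caps B=0 W=0
Move 2: W@(0,1) -> caps B=0 W=0
Move 3: B@(1,2) -> caps B=0 W=0
Move 4: W@(2,2) -> caps B=0 W=0
Move 5: B@(2,0) -> caps B=0 W=0
Move 6: W@(1,1) -> caps B=0 W=0
Move 7: B@(0,0) -> caps B=0 W=0
Move 8: W@(1,0) -> caps B=0 W=1
Move 9: B@(3,2) -> caps B=0 W=1
Move 10: W@(3,1) -> caps B=0 W=1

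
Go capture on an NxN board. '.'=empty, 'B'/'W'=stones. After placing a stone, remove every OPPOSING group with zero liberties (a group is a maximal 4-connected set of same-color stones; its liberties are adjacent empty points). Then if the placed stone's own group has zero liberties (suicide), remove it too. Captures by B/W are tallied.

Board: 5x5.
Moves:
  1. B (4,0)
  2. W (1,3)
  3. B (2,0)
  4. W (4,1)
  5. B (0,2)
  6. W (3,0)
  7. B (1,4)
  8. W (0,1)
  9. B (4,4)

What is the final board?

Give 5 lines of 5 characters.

Move 1: B@(4,0) -> caps B=0 W=0
Move 2: W@(1,3) -> caps B=0 W=0
Move 3: B@(2,0) -> caps B=0 W=0
Move 4: W@(4,1) -> caps B=0 W=0
Move 5: B@(0,2) -> caps B=0 W=0
Move 6: W@(3,0) -> caps B=0 W=1
Move 7: B@(1,4) -> caps B=0 W=1
Move 8: W@(0,1) -> caps B=0 W=1
Move 9: B@(4,4) -> caps B=0 W=1

Answer: .WB..
...WB
B....
W....
.W..B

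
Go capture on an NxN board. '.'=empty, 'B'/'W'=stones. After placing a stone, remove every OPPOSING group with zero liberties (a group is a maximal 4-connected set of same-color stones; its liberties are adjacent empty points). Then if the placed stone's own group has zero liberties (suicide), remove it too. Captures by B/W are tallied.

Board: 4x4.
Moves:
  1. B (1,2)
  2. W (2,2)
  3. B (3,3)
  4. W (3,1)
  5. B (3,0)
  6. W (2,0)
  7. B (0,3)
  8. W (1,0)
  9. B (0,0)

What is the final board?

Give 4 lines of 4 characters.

Answer: B..B
W.B.
W.W.
.W.B

Derivation:
Move 1: B@(1,2) -> caps B=0 W=0
Move 2: W@(2,2) -> caps B=0 W=0
Move 3: B@(3,3) -> caps B=0 W=0
Move 4: W@(3,1) -> caps B=0 W=0
Move 5: B@(3,0) -> caps B=0 W=0
Move 6: W@(2,0) -> caps B=0 W=1
Move 7: B@(0,3) -> caps B=0 W=1
Move 8: W@(1,0) -> caps B=0 W=1
Move 9: B@(0,0) -> caps B=0 W=1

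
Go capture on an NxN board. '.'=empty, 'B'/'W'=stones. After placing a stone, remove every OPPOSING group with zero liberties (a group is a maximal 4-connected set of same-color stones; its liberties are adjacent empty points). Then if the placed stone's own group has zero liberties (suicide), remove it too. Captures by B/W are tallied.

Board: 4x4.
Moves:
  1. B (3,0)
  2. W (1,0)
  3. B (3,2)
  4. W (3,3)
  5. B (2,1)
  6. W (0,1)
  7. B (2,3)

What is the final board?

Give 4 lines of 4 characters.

Answer: .W..
W...
.B.B
B.B.

Derivation:
Move 1: B@(3,0) -> caps B=0 W=0
Move 2: W@(1,0) -> caps B=0 W=0
Move 3: B@(3,2) -> caps B=0 W=0
Move 4: W@(3,3) -> caps B=0 W=0
Move 5: B@(2,1) -> caps B=0 W=0
Move 6: W@(0,1) -> caps B=0 W=0
Move 7: B@(2,3) -> caps B=1 W=0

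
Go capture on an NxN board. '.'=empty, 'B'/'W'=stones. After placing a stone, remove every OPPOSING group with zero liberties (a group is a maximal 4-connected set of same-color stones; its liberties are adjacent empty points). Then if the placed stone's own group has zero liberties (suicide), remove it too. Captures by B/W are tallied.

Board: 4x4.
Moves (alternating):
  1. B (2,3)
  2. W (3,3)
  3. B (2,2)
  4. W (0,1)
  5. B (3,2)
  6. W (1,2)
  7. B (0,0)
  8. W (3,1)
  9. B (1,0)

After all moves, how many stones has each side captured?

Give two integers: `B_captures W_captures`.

Answer: 1 0

Derivation:
Move 1: B@(2,3) -> caps B=0 W=0
Move 2: W@(3,3) -> caps B=0 W=0
Move 3: B@(2,2) -> caps B=0 W=0
Move 4: W@(0,1) -> caps B=0 W=0
Move 5: B@(3,2) -> caps B=1 W=0
Move 6: W@(1,2) -> caps B=1 W=0
Move 7: B@(0,0) -> caps B=1 W=0
Move 8: W@(3,1) -> caps B=1 W=0
Move 9: B@(1,0) -> caps B=1 W=0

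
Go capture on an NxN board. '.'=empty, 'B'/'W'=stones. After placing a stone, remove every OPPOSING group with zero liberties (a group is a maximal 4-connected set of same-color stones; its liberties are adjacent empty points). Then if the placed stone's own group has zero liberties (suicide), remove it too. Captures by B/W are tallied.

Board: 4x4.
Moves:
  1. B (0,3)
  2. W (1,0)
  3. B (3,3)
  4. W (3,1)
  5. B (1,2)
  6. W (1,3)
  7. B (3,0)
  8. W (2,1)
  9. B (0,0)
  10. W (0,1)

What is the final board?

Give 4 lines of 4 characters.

Answer: .W.B
W.BW
.W..
BW.B

Derivation:
Move 1: B@(0,3) -> caps B=0 W=0
Move 2: W@(1,0) -> caps B=0 W=0
Move 3: B@(3,3) -> caps B=0 W=0
Move 4: W@(3,1) -> caps B=0 W=0
Move 5: B@(1,2) -> caps B=0 W=0
Move 6: W@(1,3) -> caps B=0 W=0
Move 7: B@(3,0) -> caps B=0 W=0
Move 8: W@(2,1) -> caps B=0 W=0
Move 9: B@(0,0) -> caps B=0 W=0
Move 10: W@(0,1) -> caps B=0 W=1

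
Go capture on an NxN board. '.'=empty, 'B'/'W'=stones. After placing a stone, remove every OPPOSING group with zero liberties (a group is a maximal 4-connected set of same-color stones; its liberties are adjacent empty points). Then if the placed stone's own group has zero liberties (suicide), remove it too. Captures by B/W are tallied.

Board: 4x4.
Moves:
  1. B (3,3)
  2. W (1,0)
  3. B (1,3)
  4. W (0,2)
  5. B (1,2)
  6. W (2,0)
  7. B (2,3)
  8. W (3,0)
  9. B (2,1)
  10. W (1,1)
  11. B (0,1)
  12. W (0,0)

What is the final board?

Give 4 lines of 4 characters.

Move 1: B@(3,3) -> caps B=0 W=0
Move 2: W@(1,0) -> caps B=0 W=0
Move 3: B@(1,3) -> caps B=0 W=0
Move 4: W@(0,2) -> caps B=0 W=0
Move 5: B@(1,2) -> caps B=0 W=0
Move 6: W@(2,0) -> caps B=0 W=0
Move 7: B@(2,3) -> caps B=0 W=0
Move 8: W@(3,0) -> caps B=0 W=0
Move 9: B@(2,1) -> caps B=0 W=0
Move 10: W@(1,1) -> caps B=0 W=0
Move 11: B@(0,1) -> caps B=0 W=0
Move 12: W@(0,0) -> caps B=0 W=1

Answer: W.W.
WWBB
WB.B
W..B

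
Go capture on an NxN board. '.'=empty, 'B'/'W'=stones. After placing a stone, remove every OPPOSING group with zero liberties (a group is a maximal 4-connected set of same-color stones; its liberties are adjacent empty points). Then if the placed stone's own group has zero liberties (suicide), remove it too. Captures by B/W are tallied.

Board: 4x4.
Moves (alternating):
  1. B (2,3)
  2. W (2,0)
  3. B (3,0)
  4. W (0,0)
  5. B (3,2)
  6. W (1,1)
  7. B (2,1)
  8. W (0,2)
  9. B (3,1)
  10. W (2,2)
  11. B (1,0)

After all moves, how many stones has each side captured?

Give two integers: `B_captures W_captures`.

Move 1: B@(2,3) -> caps B=0 W=0
Move 2: W@(2,0) -> caps B=0 W=0
Move 3: B@(3,0) -> caps B=0 W=0
Move 4: W@(0,0) -> caps B=0 W=0
Move 5: B@(3,2) -> caps B=0 W=0
Move 6: W@(1,1) -> caps B=0 W=0
Move 7: B@(2,1) -> caps B=0 W=0
Move 8: W@(0,2) -> caps B=0 W=0
Move 9: B@(3,1) -> caps B=0 W=0
Move 10: W@(2,2) -> caps B=0 W=0
Move 11: B@(1,0) -> caps B=1 W=0

Answer: 1 0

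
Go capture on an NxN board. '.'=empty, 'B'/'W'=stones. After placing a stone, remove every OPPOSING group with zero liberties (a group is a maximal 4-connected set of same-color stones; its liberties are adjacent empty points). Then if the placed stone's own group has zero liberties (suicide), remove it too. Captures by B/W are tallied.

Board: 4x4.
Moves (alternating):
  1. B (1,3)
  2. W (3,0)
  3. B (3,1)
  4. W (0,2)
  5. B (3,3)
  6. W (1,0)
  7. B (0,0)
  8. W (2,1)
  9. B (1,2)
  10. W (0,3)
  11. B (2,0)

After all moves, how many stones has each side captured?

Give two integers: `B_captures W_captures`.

Answer: 1 0

Derivation:
Move 1: B@(1,3) -> caps B=0 W=0
Move 2: W@(3,0) -> caps B=0 W=0
Move 3: B@(3,1) -> caps B=0 W=0
Move 4: W@(0,2) -> caps B=0 W=0
Move 5: B@(3,3) -> caps B=0 W=0
Move 6: W@(1,0) -> caps B=0 W=0
Move 7: B@(0,0) -> caps B=0 W=0
Move 8: W@(2,1) -> caps B=0 W=0
Move 9: B@(1,2) -> caps B=0 W=0
Move 10: W@(0,3) -> caps B=0 W=0
Move 11: B@(2,0) -> caps B=1 W=0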